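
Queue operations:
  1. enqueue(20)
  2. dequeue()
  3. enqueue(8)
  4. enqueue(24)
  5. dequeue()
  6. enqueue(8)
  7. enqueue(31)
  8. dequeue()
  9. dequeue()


enqueue(20) -> [20]
dequeue()->20, []
enqueue(8) -> [8]
enqueue(24) -> [8, 24]
dequeue()->8, [24]
enqueue(8) -> [24, 8]
enqueue(31) -> [24, 8, 31]
dequeue()->24, [8, 31]
dequeue()->8, [31]

Final queue: [31]


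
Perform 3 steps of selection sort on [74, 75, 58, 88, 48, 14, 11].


Initial: [74, 75, 58, 88, 48, 14, 11]
Step 1: min=11 at 6
  Swap: [11, 75, 58, 88, 48, 14, 74]
Step 2: min=14 at 5
  Swap: [11, 14, 58, 88, 48, 75, 74]
Step 3: min=48 at 4
  Swap: [11, 14, 48, 88, 58, 75, 74]

After 3 steps: [11, 14, 48, 88, 58, 75, 74]


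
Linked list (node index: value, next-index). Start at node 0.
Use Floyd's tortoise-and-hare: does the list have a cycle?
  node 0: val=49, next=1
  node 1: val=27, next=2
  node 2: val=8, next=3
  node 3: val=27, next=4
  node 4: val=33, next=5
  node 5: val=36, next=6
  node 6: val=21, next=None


Floyd's tortoise (slow, +1) and hare (fast, +2):
  init: slow=0, fast=0
  step 1: slow=1, fast=2
  step 2: slow=2, fast=4
  step 3: slow=3, fast=6
  step 4: fast -> None, no cycle

Cycle: no


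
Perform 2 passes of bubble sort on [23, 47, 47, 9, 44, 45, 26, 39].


Initial: [23, 47, 47, 9, 44, 45, 26, 39]
Pass 1: [23, 47, 9, 44, 45, 26, 39, 47] (5 swaps)
Pass 2: [23, 9, 44, 45, 26, 39, 47, 47] (5 swaps)

After 2 passes: [23, 9, 44, 45, 26, 39, 47, 47]


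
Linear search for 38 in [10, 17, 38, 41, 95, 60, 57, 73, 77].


i=0: 10!=38
i=1: 17!=38
i=2: 38==38 found!

Found at 2, 3 comps


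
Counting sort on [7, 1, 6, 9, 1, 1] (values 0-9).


Input: [7, 1, 6, 9, 1, 1]
Counts: [0, 3, 0, 0, 0, 0, 1, 1, 0, 1]

Sorted: [1, 1, 1, 6, 7, 9]


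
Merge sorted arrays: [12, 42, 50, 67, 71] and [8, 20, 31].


Take 8 from B
Take 12 from A
Take 20 from B
Take 31 from B

Merged: [8, 12, 20, 31, 42, 50, 67, 71]


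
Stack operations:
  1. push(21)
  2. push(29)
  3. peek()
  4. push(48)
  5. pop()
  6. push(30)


push(21) -> [21]
push(29) -> [21, 29]
peek()->29
push(48) -> [21, 29, 48]
pop()->48, [21, 29]
push(30) -> [21, 29, 30]

Final stack: [21, 29, 30]


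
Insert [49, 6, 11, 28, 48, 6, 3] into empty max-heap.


Insert 49: [49]
Insert 6: [49, 6]
Insert 11: [49, 6, 11]
Insert 28: [49, 28, 11, 6]
Insert 48: [49, 48, 11, 6, 28]
Insert 6: [49, 48, 11, 6, 28, 6]
Insert 3: [49, 48, 11, 6, 28, 6, 3]

Final heap: [49, 48, 11, 6, 28, 6, 3]


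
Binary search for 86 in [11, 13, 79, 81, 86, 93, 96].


Step 1: lo=0, hi=6, mid=3, val=81
Step 2: lo=4, hi=6, mid=5, val=93
Step 3: lo=4, hi=4, mid=4, val=86

Found at index 4


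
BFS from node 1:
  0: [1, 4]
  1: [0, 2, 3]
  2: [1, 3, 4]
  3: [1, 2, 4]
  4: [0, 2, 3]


Visit 1, enqueue [0, 2, 3]
Visit 0, enqueue [4]
Visit 2, enqueue []
Visit 3, enqueue []
Visit 4, enqueue []

BFS order: [1, 0, 2, 3, 4]


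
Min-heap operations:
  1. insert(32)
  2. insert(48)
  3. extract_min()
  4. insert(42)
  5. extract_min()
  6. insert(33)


insert(32) -> [32]
insert(48) -> [32, 48]
extract_min()->32, [48]
insert(42) -> [42, 48]
extract_min()->42, [48]
insert(33) -> [33, 48]

Final heap: [33, 48]


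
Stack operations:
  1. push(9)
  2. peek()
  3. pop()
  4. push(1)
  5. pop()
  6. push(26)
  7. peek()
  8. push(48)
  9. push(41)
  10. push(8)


push(9) -> [9]
peek()->9
pop()->9, []
push(1) -> [1]
pop()->1, []
push(26) -> [26]
peek()->26
push(48) -> [26, 48]
push(41) -> [26, 48, 41]
push(8) -> [26, 48, 41, 8]

Final stack: [26, 48, 41, 8]


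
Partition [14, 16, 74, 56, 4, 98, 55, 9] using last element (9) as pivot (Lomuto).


Pivot: 9
  4 <= 9: swap -> [4, 16, 74, 56, 14, 98, 55, 9]
Place pivot at 1: [4, 9, 74, 56, 14, 98, 55, 16]

Partitioned: [4, 9, 74, 56, 14, 98, 55, 16]


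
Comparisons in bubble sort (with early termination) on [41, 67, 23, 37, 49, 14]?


Algorithm: bubble sort (with early termination)
Input: [41, 67, 23, 37, 49, 14]
Sorted: [14, 23, 37, 41, 49, 67]

15


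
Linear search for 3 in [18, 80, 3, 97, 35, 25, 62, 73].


i=0: 18!=3
i=1: 80!=3
i=2: 3==3 found!

Found at 2, 3 comps


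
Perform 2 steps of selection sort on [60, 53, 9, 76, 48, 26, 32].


Initial: [60, 53, 9, 76, 48, 26, 32]
Step 1: min=9 at 2
  Swap: [9, 53, 60, 76, 48, 26, 32]
Step 2: min=26 at 5
  Swap: [9, 26, 60, 76, 48, 53, 32]

After 2 steps: [9, 26, 60, 76, 48, 53, 32]


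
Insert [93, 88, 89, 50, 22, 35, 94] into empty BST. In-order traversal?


Insert 93: root
Insert 88: L from 93
Insert 89: L from 93 -> R from 88
Insert 50: L from 93 -> L from 88
Insert 22: L from 93 -> L from 88 -> L from 50
Insert 35: L from 93 -> L from 88 -> L from 50 -> R from 22
Insert 94: R from 93

In-order: [22, 35, 50, 88, 89, 93, 94]


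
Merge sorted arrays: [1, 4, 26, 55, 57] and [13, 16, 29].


Take 1 from A
Take 4 from A
Take 13 from B
Take 16 from B
Take 26 from A
Take 29 from B

Merged: [1, 4, 13, 16, 26, 29, 55, 57]


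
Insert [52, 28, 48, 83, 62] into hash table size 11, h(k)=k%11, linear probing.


Insert 52: h=8 -> slot 8
Insert 28: h=6 -> slot 6
Insert 48: h=4 -> slot 4
Insert 83: h=6, 1 probes -> slot 7
Insert 62: h=7, 2 probes -> slot 9

Table: [None, None, None, None, 48, None, 28, 83, 52, 62, None]


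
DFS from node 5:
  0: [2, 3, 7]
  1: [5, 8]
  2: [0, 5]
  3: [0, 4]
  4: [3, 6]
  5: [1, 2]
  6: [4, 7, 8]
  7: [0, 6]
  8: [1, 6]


Visit 5, push [2, 1]
Visit 1, push [8]
Visit 8, push [6]
Visit 6, push [7, 4]
Visit 4, push [3]
Visit 3, push [0]
Visit 0, push [7, 2]
Visit 2, push []
Visit 7, push []

DFS order: [5, 1, 8, 6, 4, 3, 0, 2, 7]


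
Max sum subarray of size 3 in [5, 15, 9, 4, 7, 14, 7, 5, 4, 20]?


[0:3]: 29
[1:4]: 28
[2:5]: 20
[3:6]: 25
[4:7]: 28
[5:8]: 26
[6:9]: 16
[7:10]: 29

Max: 29 at [0:3]


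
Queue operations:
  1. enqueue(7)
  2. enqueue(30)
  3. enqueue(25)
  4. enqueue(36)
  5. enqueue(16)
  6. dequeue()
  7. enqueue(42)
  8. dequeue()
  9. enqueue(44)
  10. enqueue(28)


enqueue(7) -> [7]
enqueue(30) -> [7, 30]
enqueue(25) -> [7, 30, 25]
enqueue(36) -> [7, 30, 25, 36]
enqueue(16) -> [7, 30, 25, 36, 16]
dequeue()->7, [30, 25, 36, 16]
enqueue(42) -> [30, 25, 36, 16, 42]
dequeue()->30, [25, 36, 16, 42]
enqueue(44) -> [25, 36, 16, 42, 44]
enqueue(28) -> [25, 36, 16, 42, 44, 28]

Final queue: [25, 36, 16, 42, 44, 28]


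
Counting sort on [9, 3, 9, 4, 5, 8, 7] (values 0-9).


Input: [9, 3, 9, 4, 5, 8, 7]
Counts: [0, 0, 0, 1, 1, 1, 0, 1, 1, 2]

Sorted: [3, 4, 5, 7, 8, 9, 9]


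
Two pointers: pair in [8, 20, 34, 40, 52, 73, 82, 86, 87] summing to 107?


lo=0(8)+hi=8(87)=95
lo=1(20)+hi=8(87)=107

Yes: 20+87=107


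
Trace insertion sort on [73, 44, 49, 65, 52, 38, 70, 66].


Initial: [73, 44, 49, 65, 52, 38, 70, 66]
Insert 44: [44, 73, 49, 65, 52, 38, 70, 66]
Insert 49: [44, 49, 73, 65, 52, 38, 70, 66]
Insert 65: [44, 49, 65, 73, 52, 38, 70, 66]
Insert 52: [44, 49, 52, 65, 73, 38, 70, 66]
Insert 38: [38, 44, 49, 52, 65, 73, 70, 66]
Insert 70: [38, 44, 49, 52, 65, 70, 73, 66]
Insert 66: [38, 44, 49, 52, 65, 66, 70, 73]

Sorted: [38, 44, 49, 52, 65, 66, 70, 73]


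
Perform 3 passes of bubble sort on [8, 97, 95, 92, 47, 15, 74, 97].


Initial: [8, 97, 95, 92, 47, 15, 74, 97]
Pass 1: [8, 95, 92, 47, 15, 74, 97, 97] (5 swaps)
Pass 2: [8, 92, 47, 15, 74, 95, 97, 97] (4 swaps)
Pass 3: [8, 47, 15, 74, 92, 95, 97, 97] (3 swaps)

After 3 passes: [8, 47, 15, 74, 92, 95, 97, 97]


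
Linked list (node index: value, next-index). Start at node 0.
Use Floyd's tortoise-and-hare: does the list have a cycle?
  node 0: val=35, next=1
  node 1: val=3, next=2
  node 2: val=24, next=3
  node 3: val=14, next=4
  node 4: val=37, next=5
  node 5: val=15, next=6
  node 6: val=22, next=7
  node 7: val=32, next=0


Floyd's tortoise (slow, +1) and hare (fast, +2):
  init: slow=0, fast=0
  step 1: slow=1, fast=2
  step 2: slow=2, fast=4
  step 3: slow=3, fast=6
  step 4: slow=4, fast=0
  step 5: slow=5, fast=2
  step 6: slow=6, fast=4
  step 7: slow=7, fast=6
  step 8: slow=0, fast=0
  slow == fast at node 0: cycle detected

Cycle: yes


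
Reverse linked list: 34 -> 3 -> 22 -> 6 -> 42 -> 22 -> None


Step 1: curr=34, set curr.next=prev(None) | reversed so far: 34
Step 2: curr=3, set curr.next=prev(34) | reversed so far: 3 -> 34
Step 3: curr=22, set curr.next=prev(3) | reversed so far: 22 -> 3 -> 34
Step 4: curr=6, set curr.next=prev(22) | reversed so far: 6 -> 22 -> 3 -> 34
Step 5: curr=42, set curr.next=prev(6) | reversed so far: 42 -> 6 -> 22 -> 3 -> 34
Step 6: curr=22, set curr.next=prev(42) | reversed so far: 22 -> 42 -> 6 -> 22 -> 3 -> 34

22 -> 42 -> 6 -> 22 -> 3 -> 34 -> None


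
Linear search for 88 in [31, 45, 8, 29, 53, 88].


i=0: 31!=88
i=1: 45!=88
i=2: 8!=88
i=3: 29!=88
i=4: 53!=88
i=5: 88==88 found!

Found at 5, 6 comps


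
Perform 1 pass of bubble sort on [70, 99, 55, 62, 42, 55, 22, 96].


Initial: [70, 99, 55, 62, 42, 55, 22, 96]
Pass 1: [70, 55, 62, 42, 55, 22, 96, 99] (6 swaps)

After 1 pass: [70, 55, 62, 42, 55, 22, 96, 99]


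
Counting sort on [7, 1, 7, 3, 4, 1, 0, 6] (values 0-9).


Input: [7, 1, 7, 3, 4, 1, 0, 6]
Counts: [1, 2, 0, 1, 1, 0, 1, 2, 0, 0]

Sorted: [0, 1, 1, 3, 4, 6, 7, 7]


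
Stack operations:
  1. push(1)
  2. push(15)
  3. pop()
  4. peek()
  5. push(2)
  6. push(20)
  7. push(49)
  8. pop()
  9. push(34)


push(1) -> [1]
push(15) -> [1, 15]
pop()->15, [1]
peek()->1
push(2) -> [1, 2]
push(20) -> [1, 2, 20]
push(49) -> [1, 2, 20, 49]
pop()->49, [1, 2, 20]
push(34) -> [1, 2, 20, 34]

Final stack: [1, 2, 20, 34]


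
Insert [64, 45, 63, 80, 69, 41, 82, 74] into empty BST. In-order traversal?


Insert 64: root
Insert 45: L from 64
Insert 63: L from 64 -> R from 45
Insert 80: R from 64
Insert 69: R from 64 -> L from 80
Insert 41: L from 64 -> L from 45
Insert 82: R from 64 -> R from 80
Insert 74: R from 64 -> L from 80 -> R from 69

In-order: [41, 45, 63, 64, 69, 74, 80, 82]


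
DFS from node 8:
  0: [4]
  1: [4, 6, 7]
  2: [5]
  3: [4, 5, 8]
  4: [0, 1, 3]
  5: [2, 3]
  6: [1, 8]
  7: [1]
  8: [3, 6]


Visit 8, push [6, 3]
Visit 3, push [5, 4]
Visit 4, push [1, 0]
Visit 0, push []
Visit 1, push [7, 6]
Visit 6, push []
Visit 7, push []
Visit 5, push [2]
Visit 2, push []

DFS order: [8, 3, 4, 0, 1, 6, 7, 5, 2]


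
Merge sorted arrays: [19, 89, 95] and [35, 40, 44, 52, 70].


Take 19 from A
Take 35 from B
Take 40 from B
Take 44 from B
Take 52 from B
Take 70 from B

Merged: [19, 35, 40, 44, 52, 70, 89, 95]


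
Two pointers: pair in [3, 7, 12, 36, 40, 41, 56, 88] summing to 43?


lo=0(3)+hi=7(88)=91
lo=0(3)+hi=6(56)=59
lo=0(3)+hi=5(41)=44
lo=0(3)+hi=4(40)=43

Yes: 3+40=43


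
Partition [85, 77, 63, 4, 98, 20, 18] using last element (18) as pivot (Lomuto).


Pivot: 18
  4 <= 18: swap -> [4, 77, 63, 85, 98, 20, 18]
Place pivot at 1: [4, 18, 63, 85, 98, 20, 77]

Partitioned: [4, 18, 63, 85, 98, 20, 77]


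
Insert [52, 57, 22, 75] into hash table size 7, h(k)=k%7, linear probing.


Insert 52: h=3 -> slot 3
Insert 57: h=1 -> slot 1
Insert 22: h=1, 1 probes -> slot 2
Insert 75: h=5 -> slot 5

Table: [None, 57, 22, 52, None, 75, None]


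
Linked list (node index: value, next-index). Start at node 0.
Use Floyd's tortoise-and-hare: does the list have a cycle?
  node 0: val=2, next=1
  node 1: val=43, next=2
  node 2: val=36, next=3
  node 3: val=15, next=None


Floyd's tortoise (slow, +1) and hare (fast, +2):
  init: slow=0, fast=0
  step 1: slow=1, fast=2
  step 2: fast 2->3->None, no cycle

Cycle: no


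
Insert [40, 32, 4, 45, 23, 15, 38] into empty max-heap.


Insert 40: [40]
Insert 32: [40, 32]
Insert 4: [40, 32, 4]
Insert 45: [45, 40, 4, 32]
Insert 23: [45, 40, 4, 32, 23]
Insert 15: [45, 40, 15, 32, 23, 4]
Insert 38: [45, 40, 38, 32, 23, 4, 15]

Final heap: [45, 40, 38, 32, 23, 4, 15]


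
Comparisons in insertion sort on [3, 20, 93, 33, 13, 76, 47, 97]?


Algorithm: insertion sort
Input: [3, 20, 93, 33, 13, 76, 47, 97]
Sorted: [3, 13, 20, 33, 47, 76, 93, 97]

14


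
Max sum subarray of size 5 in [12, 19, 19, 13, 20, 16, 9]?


[0:5]: 83
[1:6]: 87
[2:7]: 77

Max: 87 at [1:6]


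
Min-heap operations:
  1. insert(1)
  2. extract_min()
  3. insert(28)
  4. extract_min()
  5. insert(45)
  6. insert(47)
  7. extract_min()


insert(1) -> [1]
extract_min()->1, []
insert(28) -> [28]
extract_min()->28, []
insert(45) -> [45]
insert(47) -> [45, 47]
extract_min()->45, [47]

Final heap: [47]


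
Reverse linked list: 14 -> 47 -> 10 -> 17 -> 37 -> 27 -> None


Step 1: curr=14, set curr.next=prev(None) | reversed so far: 14
Step 2: curr=47, set curr.next=prev(14) | reversed so far: 47 -> 14
Step 3: curr=10, set curr.next=prev(47) | reversed so far: 10 -> 47 -> 14
Step 4: curr=17, set curr.next=prev(10) | reversed so far: 17 -> 10 -> 47 -> 14
Step 5: curr=37, set curr.next=prev(17) | reversed so far: 37 -> 17 -> 10 -> 47 -> 14
Step 6: curr=27, set curr.next=prev(37) | reversed so far: 27 -> 37 -> 17 -> 10 -> 47 -> 14

27 -> 37 -> 17 -> 10 -> 47 -> 14 -> None


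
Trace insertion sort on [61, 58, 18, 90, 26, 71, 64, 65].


Initial: [61, 58, 18, 90, 26, 71, 64, 65]
Insert 58: [58, 61, 18, 90, 26, 71, 64, 65]
Insert 18: [18, 58, 61, 90, 26, 71, 64, 65]
Insert 90: [18, 58, 61, 90, 26, 71, 64, 65]
Insert 26: [18, 26, 58, 61, 90, 71, 64, 65]
Insert 71: [18, 26, 58, 61, 71, 90, 64, 65]
Insert 64: [18, 26, 58, 61, 64, 71, 90, 65]
Insert 65: [18, 26, 58, 61, 64, 65, 71, 90]

Sorted: [18, 26, 58, 61, 64, 65, 71, 90]


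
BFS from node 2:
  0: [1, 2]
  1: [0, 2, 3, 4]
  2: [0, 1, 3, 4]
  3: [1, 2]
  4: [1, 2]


Visit 2, enqueue [0, 1, 3, 4]
Visit 0, enqueue []
Visit 1, enqueue []
Visit 3, enqueue []
Visit 4, enqueue []

BFS order: [2, 0, 1, 3, 4]


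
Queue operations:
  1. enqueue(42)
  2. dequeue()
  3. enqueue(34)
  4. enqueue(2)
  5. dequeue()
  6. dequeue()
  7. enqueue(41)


enqueue(42) -> [42]
dequeue()->42, []
enqueue(34) -> [34]
enqueue(2) -> [34, 2]
dequeue()->34, [2]
dequeue()->2, []
enqueue(41) -> [41]

Final queue: [41]


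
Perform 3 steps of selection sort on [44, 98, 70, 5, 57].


Initial: [44, 98, 70, 5, 57]
Step 1: min=5 at 3
  Swap: [5, 98, 70, 44, 57]
Step 2: min=44 at 3
  Swap: [5, 44, 70, 98, 57]
Step 3: min=57 at 4
  Swap: [5, 44, 57, 98, 70]

After 3 steps: [5, 44, 57, 98, 70]


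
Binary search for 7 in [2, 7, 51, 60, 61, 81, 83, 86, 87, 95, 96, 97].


Step 1: lo=0, hi=11, mid=5, val=81
Step 2: lo=0, hi=4, mid=2, val=51
Step 3: lo=0, hi=1, mid=0, val=2
Step 4: lo=1, hi=1, mid=1, val=7

Found at index 1


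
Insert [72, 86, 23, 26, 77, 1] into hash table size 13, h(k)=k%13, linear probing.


Insert 72: h=7 -> slot 7
Insert 86: h=8 -> slot 8
Insert 23: h=10 -> slot 10
Insert 26: h=0 -> slot 0
Insert 77: h=12 -> slot 12
Insert 1: h=1 -> slot 1

Table: [26, 1, None, None, None, None, None, 72, 86, None, 23, None, 77]


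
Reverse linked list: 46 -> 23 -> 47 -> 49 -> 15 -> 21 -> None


Step 1: curr=46, set curr.next=prev(None) | reversed so far: 46
Step 2: curr=23, set curr.next=prev(46) | reversed so far: 23 -> 46
Step 3: curr=47, set curr.next=prev(23) | reversed so far: 47 -> 23 -> 46
Step 4: curr=49, set curr.next=prev(47) | reversed so far: 49 -> 47 -> 23 -> 46
Step 5: curr=15, set curr.next=prev(49) | reversed so far: 15 -> 49 -> 47 -> 23 -> 46
Step 6: curr=21, set curr.next=prev(15) | reversed so far: 21 -> 15 -> 49 -> 47 -> 23 -> 46

21 -> 15 -> 49 -> 47 -> 23 -> 46 -> None


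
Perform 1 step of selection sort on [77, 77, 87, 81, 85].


Initial: [77, 77, 87, 81, 85]
Step 1: min=77 at 0
  Swap: [77, 77, 87, 81, 85]

After 1 step: [77, 77, 87, 81, 85]


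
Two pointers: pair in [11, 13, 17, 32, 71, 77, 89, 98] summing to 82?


lo=0(11)+hi=7(98)=109
lo=0(11)+hi=6(89)=100
lo=0(11)+hi=5(77)=88
lo=0(11)+hi=4(71)=82

Yes: 11+71=82


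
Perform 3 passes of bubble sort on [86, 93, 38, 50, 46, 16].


Initial: [86, 93, 38, 50, 46, 16]
Pass 1: [86, 38, 50, 46, 16, 93] (4 swaps)
Pass 2: [38, 50, 46, 16, 86, 93] (4 swaps)
Pass 3: [38, 46, 16, 50, 86, 93] (2 swaps)

After 3 passes: [38, 46, 16, 50, 86, 93]


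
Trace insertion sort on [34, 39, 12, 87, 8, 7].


Initial: [34, 39, 12, 87, 8, 7]
Insert 39: [34, 39, 12, 87, 8, 7]
Insert 12: [12, 34, 39, 87, 8, 7]
Insert 87: [12, 34, 39, 87, 8, 7]
Insert 8: [8, 12, 34, 39, 87, 7]
Insert 7: [7, 8, 12, 34, 39, 87]

Sorted: [7, 8, 12, 34, 39, 87]


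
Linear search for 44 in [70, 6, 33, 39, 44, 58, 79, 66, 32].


i=0: 70!=44
i=1: 6!=44
i=2: 33!=44
i=3: 39!=44
i=4: 44==44 found!

Found at 4, 5 comps


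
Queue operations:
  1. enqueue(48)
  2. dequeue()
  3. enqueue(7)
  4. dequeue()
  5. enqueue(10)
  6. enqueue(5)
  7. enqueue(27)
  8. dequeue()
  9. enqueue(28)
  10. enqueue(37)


enqueue(48) -> [48]
dequeue()->48, []
enqueue(7) -> [7]
dequeue()->7, []
enqueue(10) -> [10]
enqueue(5) -> [10, 5]
enqueue(27) -> [10, 5, 27]
dequeue()->10, [5, 27]
enqueue(28) -> [5, 27, 28]
enqueue(37) -> [5, 27, 28, 37]

Final queue: [5, 27, 28, 37]


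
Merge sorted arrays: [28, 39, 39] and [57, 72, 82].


Take 28 from A
Take 39 from A
Take 39 from A

Merged: [28, 39, 39, 57, 72, 82]


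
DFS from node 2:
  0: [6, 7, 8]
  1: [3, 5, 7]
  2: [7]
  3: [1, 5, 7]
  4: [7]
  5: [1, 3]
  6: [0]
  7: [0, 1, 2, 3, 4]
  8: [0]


Visit 2, push [7]
Visit 7, push [4, 3, 1, 0]
Visit 0, push [8, 6]
Visit 6, push []
Visit 8, push []
Visit 1, push [5, 3]
Visit 3, push [5]
Visit 5, push []
Visit 4, push []

DFS order: [2, 7, 0, 6, 8, 1, 3, 5, 4]


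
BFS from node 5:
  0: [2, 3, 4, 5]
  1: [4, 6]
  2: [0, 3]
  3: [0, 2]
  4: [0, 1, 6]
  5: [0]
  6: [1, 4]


Visit 5, enqueue [0]
Visit 0, enqueue [2, 3, 4]
Visit 2, enqueue []
Visit 3, enqueue []
Visit 4, enqueue [1, 6]
Visit 1, enqueue []
Visit 6, enqueue []

BFS order: [5, 0, 2, 3, 4, 1, 6]


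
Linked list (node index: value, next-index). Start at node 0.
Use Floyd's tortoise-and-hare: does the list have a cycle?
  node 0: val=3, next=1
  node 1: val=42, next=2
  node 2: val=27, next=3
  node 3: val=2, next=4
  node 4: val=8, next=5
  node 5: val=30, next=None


Floyd's tortoise (slow, +1) and hare (fast, +2):
  init: slow=0, fast=0
  step 1: slow=1, fast=2
  step 2: slow=2, fast=4
  step 3: fast 4->5->None, no cycle

Cycle: no


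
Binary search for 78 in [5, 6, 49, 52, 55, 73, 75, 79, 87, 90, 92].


Step 1: lo=0, hi=10, mid=5, val=73
Step 2: lo=6, hi=10, mid=8, val=87
Step 3: lo=6, hi=7, mid=6, val=75
Step 4: lo=7, hi=7, mid=7, val=79

Not found


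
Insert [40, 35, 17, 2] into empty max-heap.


Insert 40: [40]
Insert 35: [40, 35]
Insert 17: [40, 35, 17]
Insert 2: [40, 35, 17, 2]

Final heap: [40, 35, 17, 2]


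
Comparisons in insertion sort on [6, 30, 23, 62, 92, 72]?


Algorithm: insertion sort
Input: [6, 30, 23, 62, 92, 72]
Sorted: [6, 23, 30, 62, 72, 92]

7


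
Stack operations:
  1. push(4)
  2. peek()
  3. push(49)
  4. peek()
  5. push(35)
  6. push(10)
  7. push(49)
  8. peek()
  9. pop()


push(4) -> [4]
peek()->4
push(49) -> [4, 49]
peek()->49
push(35) -> [4, 49, 35]
push(10) -> [4, 49, 35, 10]
push(49) -> [4, 49, 35, 10, 49]
peek()->49
pop()->49, [4, 49, 35, 10]

Final stack: [4, 49, 35, 10]


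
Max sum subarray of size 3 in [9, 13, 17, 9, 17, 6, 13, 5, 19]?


[0:3]: 39
[1:4]: 39
[2:5]: 43
[3:6]: 32
[4:7]: 36
[5:8]: 24
[6:9]: 37

Max: 43 at [2:5]


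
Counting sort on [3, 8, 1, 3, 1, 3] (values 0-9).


Input: [3, 8, 1, 3, 1, 3]
Counts: [0, 2, 0, 3, 0, 0, 0, 0, 1, 0]

Sorted: [1, 1, 3, 3, 3, 8]


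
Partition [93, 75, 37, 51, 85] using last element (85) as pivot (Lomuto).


Pivot: 85
  75 <= 85: swap -> [75, 93, 37, 51, 85]
  37 <= 85: swap -> [75, 37, 93, 51, 85]
  51 <= 85: swap -> [75, 37, 51, 93, 85]
Place pivot at 3: [75, 37, 51, 85, 93]

Partitioned: [75, 37, 51, 85, 93]


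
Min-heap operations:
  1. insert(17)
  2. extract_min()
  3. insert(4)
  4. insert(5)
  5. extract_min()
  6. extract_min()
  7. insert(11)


insert(17) -> [17]
extract_min()->17, []
insert(4) -> [4]
insert(5) -> [4, 5]
extract_min()->4, [5]
extract_min()->5, []
insert(11) -> [11]

Final heap: [11]


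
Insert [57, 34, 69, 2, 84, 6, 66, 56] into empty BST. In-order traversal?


Insert 57: root
Insert 34: L from 57
Insert 69: R from 57
Insert 2: L from 57 -> L from 34
Insert 84: R from 57 -> R from 69
Insert 6: L from 57 -> L from 34 -> R from 2
Insert 66: R from 57 -> L from 69
Insert 56: L from 57 -> R from 34

In-order: [2, 6, 34, 56, 57, 66, 69, 84]


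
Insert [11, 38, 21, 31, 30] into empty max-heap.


Insert 11: [11]
Insert 38: [38, 11]
Insert 21: [38, 11, 21]
Insert 31: [38, 31, 21, 11]
Insert 30: [38, 31, 21, 11, 30]

Final heap: [38, 31, 21, 11, 30]


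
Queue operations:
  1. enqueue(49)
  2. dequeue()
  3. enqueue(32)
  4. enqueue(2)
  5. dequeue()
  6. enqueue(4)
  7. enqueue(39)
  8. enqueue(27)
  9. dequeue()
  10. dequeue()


enqueue(49) -> [49]
dequeue()->49, []
enqueue(32) -> [32]
enqueue(2) -> [32, 2]
dequeue()->32, [2]
enqueue(4) -> [2, 4]
enqueue(39) -> [2, 4, 39]
enqueue(27) -> [2, 4, 39, 27]
dequeue()->2, [4, 39, 27]
dequeue()->4, [39, 27]

Final queue: [39, 27]


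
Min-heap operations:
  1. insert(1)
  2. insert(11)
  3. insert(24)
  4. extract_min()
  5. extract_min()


insert(1) -> [1]
insert(11) -> [1, 11]
insert(24) -> [1, 11, 24]
extract_min()->1, [11, 24]
extract_min()->11, [24]

Final heap: [24]


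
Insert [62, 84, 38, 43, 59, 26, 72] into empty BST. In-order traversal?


Insert 62: root
Insert 84: R from 62
Insert 38: L from 62
Insert 43: L from 62 -> R from 38
Insert 59: L from 62 -> R from 38 -> R from 43
Insert 26: L from 62 -> L from 38
Insert 72: R from 62 -> L from 84

In-order: [26, 38, 43, 59, 62, 72, 84]


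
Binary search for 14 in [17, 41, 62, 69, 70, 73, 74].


Step 1: lo=0, hi=6, mid=3, val=69
Step 2: lo=0, hi=2, mid=1, val=41
Step 3: lo=0, hi=0, mid=0, val=17

Not found


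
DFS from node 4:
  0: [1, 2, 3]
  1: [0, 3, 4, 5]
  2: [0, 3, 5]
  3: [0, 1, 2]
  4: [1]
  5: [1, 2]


Visit 4, push [1]
Visit 1, push [5, 3, 0]
Visit 0, push [3, 2]
Visit 2, push [5, 3]
Visit 3, push []
Visit 5, push []

DFS order: [4, 1, 0, 2, 3, 5]


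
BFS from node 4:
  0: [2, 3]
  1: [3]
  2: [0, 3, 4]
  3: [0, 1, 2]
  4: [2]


Visit 4, enqueue [2]
Visit 2, enqueue [0, 3]
Visit 0, enqueue []
Visit 3, enqueue [1]
Visit 1, enqueue []

BFS order: [4, 2, 0, 3, 1]


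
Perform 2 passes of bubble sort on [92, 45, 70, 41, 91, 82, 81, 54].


Initial: [92, 45, 70, 41, 91, 82, 81, 54]
Pass 1: [45, 70, 41, 91, 82, 81, 54, 92] (7 swaps)
Pass 2: [45, 41, 70, 82, 81, 54, 91, 92] (4 swaps)

After 2 passes: [45, 41, 70, 82, 81, 54, 91, 92]


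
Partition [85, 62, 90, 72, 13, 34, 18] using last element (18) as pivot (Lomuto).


Pivot: 18
  13 <= 18: swap -> [13, 62, 90, 72, 85, 34, 18]
Place pivot at 1: [13, 18, 90, 72, 85, 34, 62]

Partitioned: [13, 18, 90, 72, 85, 34, 62]


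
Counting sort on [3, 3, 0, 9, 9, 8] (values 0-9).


Input: [3, 3, 0, 9, 9, 8]
Counts: [1, 0, 0, 2, 0, 0, 0, 0, 1, 2]

Sorted: [0, 3, 3, 8, 9, 9]


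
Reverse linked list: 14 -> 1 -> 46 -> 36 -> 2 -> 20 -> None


Step 1: curr=14, set curr.next=prev(None) | reversed so far: 14
Step 2: curr=1, set curr.next=prev(14) | reversed so far: 1 -> 14
Step 3: curr=46, set curr.next=prev(1) | reversed so far: 46 -> 1 -> 14
Step 4: curr=36, set curr.next=prev(46) | reversed so far: 36 -> 46 -> 1 -> 14
Step 5: curr=2, set curr.next=prev(36) | reversed so far: 2 -> 36 -> 46 -> 1 -> 14
Step 6: curr=20, set curr.next=prev(2) | reversed so far: 20 -> 2 -> 36 -> 46 -> 1 -> 14

20 -> 2 -> 36 -> 46 -> 1 -> 14 -> None


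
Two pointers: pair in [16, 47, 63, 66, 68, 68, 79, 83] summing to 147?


lo=0(16)+hi=7(83)=99
lo=1(47)+hi=7(83)=130
lo=2(63)+hi=7(83)=146
lo=3(66)+hi=7(83)=149
lo=3(66)+hi=6(79)=145
lo=4(68)+hi=6(79)=147

Yes: 68+79=147


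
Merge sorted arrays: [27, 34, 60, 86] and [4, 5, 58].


Take 4 from B
Take 5 from B
Take 27 from A
Take 34 from A
Take 58 from B

Merged: [4, 5, 27, 34, 58, 60, 86]


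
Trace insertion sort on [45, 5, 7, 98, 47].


Initial: [45, 5, 7, 98, 47]
Insert 5: [5, 45, 7, 98, 47]
Insert 7: [5, 7, 45, 98, 47]
Insert 98: [5, 7, 45, 98, 47]
Insert 47: [5, 7, 45, 47, 98]

Sorted: [5, 7, 45, 47, 98]


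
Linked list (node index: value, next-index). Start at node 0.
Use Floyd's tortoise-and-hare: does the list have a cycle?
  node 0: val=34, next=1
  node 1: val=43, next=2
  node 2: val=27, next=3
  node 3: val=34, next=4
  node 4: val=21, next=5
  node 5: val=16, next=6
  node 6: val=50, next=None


Floyd's tortoise (slow, +1) and hare (fast, +2):
  init: slow=0, fast=0
  step 1: slow=1, fast=2
  step 2: slow=2, fast=4
  step 3: slow=3, fast=6
  step 4: fast -> None, no cycle

Cycle: no


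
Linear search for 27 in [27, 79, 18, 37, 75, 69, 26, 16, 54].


i=0: 27==27 found!

Found at 0, 1 comps


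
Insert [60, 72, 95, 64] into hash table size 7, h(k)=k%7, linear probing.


Insert 60: h=4 -> slot 4
Insert 72: h=2 -> slot 2
Insert 95: h=4, 1 probes -> slot 5
Insert 64: h=1 -> slot 1

Table: [None, 64, 72, None, 60, 95, None]


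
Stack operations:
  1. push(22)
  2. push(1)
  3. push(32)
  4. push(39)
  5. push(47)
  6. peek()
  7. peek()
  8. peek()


push(22) -> [22]
push(1) -> [22, 1]
push(32) -> [22, 1, 32]
push(39) -> [22, 1, 32, 39]
push(47) -> [22, 1, 32, 39, 47]
peek()->47
peek()->47
peek()->47

Final stack: [22, 1, 32, 39, 47]


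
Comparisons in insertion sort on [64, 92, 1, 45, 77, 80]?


Algorithm: insertion sort
Input: [64, 92, 1, 45, 77, 80]
Sorted: [1, 45, 64, 77, 80, 92]

10


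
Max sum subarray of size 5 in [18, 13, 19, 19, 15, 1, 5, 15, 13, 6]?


[0:5]: 84
[1:6]: 67
[2:7]: 59
[3:8]: 55
[4:9]: 49
[5:10]: 40

Max: 84 at [0:5]


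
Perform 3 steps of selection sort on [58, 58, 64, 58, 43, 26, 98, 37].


Initial: [58, 58, 64, 58, 43, 26, 98, 37]
Step 1: min=26 at 5
  Swap: [26, 58, 64, 58, 43, 58, 98, 37]
Step 2: min=37 at 7
  Swap: [26, 37, 64, 58, 43, 58, 98, 58]
Step 3: min=43 at 4
  Swap: [26, 37, 43, 58, 64, 58, 98, 58]

After 3 steps: [26, 37, 43, 58, 64, 58, 98, 58]


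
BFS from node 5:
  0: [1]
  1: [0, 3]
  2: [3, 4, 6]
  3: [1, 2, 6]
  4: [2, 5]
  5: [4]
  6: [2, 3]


Visit 5, enqueue [4]
Visit 4, enqueue [2]
Visit 2, enqueue [3, 6]
Visit 3, enqueue [1]
Visit 6, enqueue []
Visit 1, enqueue [0]
Visit 0, enqueue []

BFS order: [5, 4, 2, 3, 6, 1, 0]


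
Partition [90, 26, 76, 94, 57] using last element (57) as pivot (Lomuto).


Pivot: 57
  26 <= 57: swap -> [26, 90, 76, 94, 57]
Place pivot at 1: [26, 57, 76, 94, 90]

Partitioned: [26, 57, 76, 94, 90]


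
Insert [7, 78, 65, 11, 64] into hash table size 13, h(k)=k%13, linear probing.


Insert 7: h=7 -> slot 7
Insert 78: h=0 -> slot 0
Insert 65: h=0, 1 probes -> slot 1
Insert 11: h=11 -> slot 11
Insert 64: h=12 -> slot 12

Table: [78, 65, None, None, None, None, None, 7, None, None, None, 11, 64]


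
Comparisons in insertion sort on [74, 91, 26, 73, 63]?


Algorithm: insertion sort
Input: [74, 91, 26, 73, 63]
Sorted: [26, 63, 73, 74, 91]

10


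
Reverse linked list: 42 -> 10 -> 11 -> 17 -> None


Step 1: curr=42, set curr.next=prev(None) | reversed so far: 42
Step 2: curr=10, set curr.next=prev(42) | reversed so far: 10 -> 42
Step 3: curr=11, set curr.next=prev(10) | reversed so far: 11 -> 10 -> 42
Step 4: curr=17, set curr.next=prev(11) | reversed so far: 17 -> 11 -> 10 -> 42

17 -> 11 -> 10 -> 42 -> None


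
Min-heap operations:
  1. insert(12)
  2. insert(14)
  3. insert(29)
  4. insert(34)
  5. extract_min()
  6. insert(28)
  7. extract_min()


insert(12) -> [12]
insert(14) -> [12, 14]
insert(29) -> [12, 14, 29]
insert(34) -> [12, 14, 29, 34]
extract_min()->12, [14, 34, 29]
insert(28) -> [14, 28, 29, 34]
extract_min()->14, [28, 34, 29]

Final heap: [28, 34, 29]


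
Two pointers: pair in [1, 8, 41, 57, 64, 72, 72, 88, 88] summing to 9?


lo=0(1)+hi=8(88)=89
lo=0(1)+hi=7(88)=89
lo=0(1)+hi=6(72)=73
lo=0(1)+hi=5(72)=73
lo=0(1)+hi=4(64)=65
lo=0(1)+hi=3(57)=58
lo=0(1)+hi=2(41)=42
lo=0(1)+hi=1(8)=9

Yes: 1+8=9


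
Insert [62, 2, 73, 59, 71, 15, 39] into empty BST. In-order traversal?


Insert 62: root
Insert 2: L from 62
Insert 73: R from 62
Insert 59: L from 62 -> R from 2
Insert 71: R from 62 -> L from 73
Insert 15: L from 62 -> R from 2 -> L from 59
Insert 39: L from 62 -> R from 2 -> L from 59 -> R from 15

In-order: [2, 15, 39, 59, 62, 71, 73]


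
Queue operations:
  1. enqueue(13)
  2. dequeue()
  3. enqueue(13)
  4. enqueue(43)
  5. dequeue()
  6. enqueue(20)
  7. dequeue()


enqueue(13) -> [13]
dequeue()->13, []
enqueue(13) -> [13]
enqueue(43) -> [13, 43]
dequeue()->13, [43]
enqueue(20) -> [43, 20]
dequeue()->43, [20]

Final queue: [20]


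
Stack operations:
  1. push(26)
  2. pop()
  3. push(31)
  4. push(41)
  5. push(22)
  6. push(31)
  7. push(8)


push(26) -> [26]
pop()->26, []
push(31) -> [31]
push(41) -> [31, 41]
push(22) -> [31, 41, 22]
push(31) -> [31, 41, 22, 31]
push(8) -> [31, 41, 22, 31, 8]

Final stack: [31, 41, 22, 31, 8]


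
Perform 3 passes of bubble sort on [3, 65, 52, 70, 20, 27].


Initial: [3, 65, 52, 70, 20, 27]
Pass 1: [3, 52, 65, 20, 27, 70] (3 swaps)
Pass 2: [3, 52, 20, 27, 65, 70] (2 swaps)
Pass 3: [3, 20, 27, 52, 65, 70] (2 swaps)

After 3 passes: [3, 20, 27, 52, 65, 70]


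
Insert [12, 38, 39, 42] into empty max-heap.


Insert 12: [12]
Insert 38: [38, 12]
Insert 39: [39, 12, 38]
Insert 42: [42, 39, 38, 12]

Final heap: [42, 39, 38, 12]


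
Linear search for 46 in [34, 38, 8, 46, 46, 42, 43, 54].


i=0: 34!=46
i=1: 38!=46
i=2: 8!=46
i=3: 46==46 found!

Found at 3, 4 comps


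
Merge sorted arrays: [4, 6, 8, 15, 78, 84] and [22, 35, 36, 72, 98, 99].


Take 4 from A
Take 6 from A
Take 8 from A
Take 15 from A
Take 22 from B
Take 35 from B
Take 36 from B
Take 72 from B
Take 78 from A
Take 84 from A

Merged: [4, 6, 8, 15, 22, 35, 36, 72, 78, 84, 98, 99]


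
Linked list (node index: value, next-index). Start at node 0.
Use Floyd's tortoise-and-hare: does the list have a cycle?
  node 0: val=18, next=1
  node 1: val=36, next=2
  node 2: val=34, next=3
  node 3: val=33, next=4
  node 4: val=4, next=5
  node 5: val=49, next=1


Floyd's tortoise (slow, +1) and hare (fast, +2):
  init: slow=0, fast=0
  step 1: slow=1, fast=2
  step 2: slow=2, fast=4
  step 3: slow=3, fast=1
  step 4: slow=4, fast=3
  step 5: slow=5, fast=5
  slow == fast at node 5: cycle detected

Cycle: yes


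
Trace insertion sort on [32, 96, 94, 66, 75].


Initial: [32, 96, 94, 66, 75]
Insert 96: [32, 96, 94, 66, 75]
Insert 94: [32, 94, 96, 66, 75]
Insert 66: [32, 66, 94, 96, 75]
Insert 75: [32, 66, 75, 94, 96]

Sorted: [32, 66, 75, 94, 96]


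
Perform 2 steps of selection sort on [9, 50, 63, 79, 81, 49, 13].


Initial: [9, 50, 63, 79, 81, 49, 13]
Step 1: min=9 at 0
  Swap: [9, 50, 63, 79, 81, 49, 13]
Step 2: min=13 at 6
  Swap: [9, 13, 63, 79, 81, 49, 50]

After 2 steps: [9, 13, 63, 79, 81, 49, 50]


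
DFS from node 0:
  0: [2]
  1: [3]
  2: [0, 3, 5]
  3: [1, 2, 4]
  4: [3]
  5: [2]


Visit 0, push [2]
Visit 2, push [5, 3]
Visit 3, push [4, 1]
Visit 1, push []
Visit 4, push []
Visit 5, push []

DFS order: [0, 2, 3, 1, 4, 5]


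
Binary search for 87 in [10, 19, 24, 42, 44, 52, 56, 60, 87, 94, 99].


Step 1: lo=0, hi=10, mid=5, val=52
Step 2: lo=6, hi=10, mid=8, val=87

Found at index 8


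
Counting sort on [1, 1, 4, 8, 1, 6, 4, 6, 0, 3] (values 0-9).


Input: [1, 1, 4, 8, 1, 6, 4, 6, 0, 3]
Counts: [1, 3, 0, 1, 2, 0, 2, 0, 1, 0]

Sorted: [0, 1, 1, 1, 3, 4, 4, 6, 6, 8]


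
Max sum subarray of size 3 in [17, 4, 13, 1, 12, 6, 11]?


[0:3]: 34
[1:4]: 18
[2:5]: 26
[3:6]: 19
[4:7]: 29

Max: 34 at [0:3]


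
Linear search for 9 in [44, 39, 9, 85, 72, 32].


i=0: 44!=9
i=1: 39!=9
i=2: 9==9 found!

Found at 2, 3 comps


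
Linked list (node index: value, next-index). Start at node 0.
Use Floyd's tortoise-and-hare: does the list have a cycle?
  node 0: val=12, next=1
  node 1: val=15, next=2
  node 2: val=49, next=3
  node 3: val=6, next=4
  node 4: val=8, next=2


Floyd's tortoise (slow, +1) and hare (fast, +2):
  init: slow=0, fast=0
  step 1: slow=1, fast=2
  step 2: slow=2, fast=4
  step 3: slow=3, fast=3
  slow == fast at node 3: cycle detected

Cycle: yes


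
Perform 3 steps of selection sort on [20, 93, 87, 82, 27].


Initial: [20, 93, 87, 82, 27]
Step 1: min=20 at 0
  Swap: [20, 93, 87, 82, 27]
Step 2: min=27 at 4
  Swap: [20, 27, 87, 82, 93]
Step 3: min=82 at 3
  Swap: [20, 27, 82, 87, 93]

After 3 steps: [20, 27, 82, 87, 93]


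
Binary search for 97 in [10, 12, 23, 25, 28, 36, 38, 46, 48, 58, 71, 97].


Step 1: lo=0, hi=11, mid=5, val=36
Step 2: lo=6, hi=11, mid=8, val=48
Step 3: lo=9, hi=11, mid=10, val=71
Step 4: lo=11, hi=11, mid=11, val=97

Found at index 11


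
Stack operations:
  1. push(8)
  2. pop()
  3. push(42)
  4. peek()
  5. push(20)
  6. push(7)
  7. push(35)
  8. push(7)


push(8) -> [8]
pop()->8, []
push(42) -> [42]
peek()->42
push(20) -> [42, 20]
push(7) -> [42, 20, 7]
push(35) -> [42, 20, 7, 35]
push(7) -> [42, 20, 7, 35, 7]

Final stack: [42, 20, 7, 35, 7]


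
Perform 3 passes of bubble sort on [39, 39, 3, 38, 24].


Initial: [39, 39, 3, 38, 24]
Pass 1: [39, 3, 38, 24, 39] (3 swaps)
Pass 2: [3, 38, 24, 39, 39] (3 swaps)
Pass 3: [3, 24, 38, 39, 39] (1 swaps)

After 3 passes: [3, 24, 38, 39, 39]


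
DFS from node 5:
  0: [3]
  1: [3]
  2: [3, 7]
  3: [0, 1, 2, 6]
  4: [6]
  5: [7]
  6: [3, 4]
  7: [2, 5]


Visit 5, push [7]
Visit 7, push [2]
Visit 2, push [3]
Visit 3, push [6, 1, 0]
Visit 0, push []
Visit 1, push []
Visit 6, push [4]
Visit 4, push []

DFS order: [5, 7, 2, 3, 0, 1, 6, 4]


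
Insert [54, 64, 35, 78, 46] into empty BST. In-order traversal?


Insert 54: root
Insert 64: R from 54
Insert 35: L from 54
Insert 78: R from 54 -> R from 64
Insert 46: L from 54 -> R from 35

In-order: [35, 46, 54, 64, 78]


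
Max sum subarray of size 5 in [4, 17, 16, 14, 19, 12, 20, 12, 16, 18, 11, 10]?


[0:5]: 70
[1:6]: 78
[2:7]: 81
[3:8]: 77
[4:9]: 79
[5:10]: 78
[6:11]: 77
[7:12]: 67

Max: 81 at [2:7]


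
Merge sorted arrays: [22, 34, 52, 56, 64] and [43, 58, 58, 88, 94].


Take 22 from A
Take 34 from A
Take 43 from B
Take 52 from A
Take 56 from A
Take 58 from B
Take 58 from B
Take 64 from A

Merged: [22, 34, 43, 52, 56, 58, 58, 64, 88, 94]


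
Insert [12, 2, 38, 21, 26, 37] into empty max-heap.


Insert 12: [12]
Insert 2: [12, 2]
Insert 38: [38, 2, 12]
Insert 21: [38, 21, 12, 2]
Insert 26: [38, 26, 12, 2, 21]
Insert 37: [38, 26, 37, 2, 21, 12]

Final heap: [38, 26, 37, 2, 21, 12]


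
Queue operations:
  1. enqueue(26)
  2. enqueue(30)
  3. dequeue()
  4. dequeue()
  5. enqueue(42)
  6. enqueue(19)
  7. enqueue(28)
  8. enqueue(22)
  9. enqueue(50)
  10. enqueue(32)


enqueue(26) -> [26]
enqueue(30) -> [26, 30]
dequeue()->26, [30]
dequeue()->30, []
enqueue(42) -> [42]
enqueue(19) -> [42, 19]
enqueue(28) -> [42, 19, 28]
enqueue(22) -> [42, 19, 28, 22]
enqueue(50) -> [42, 19, 28, 22, 50]
enqueue(32) -> [42, 19, 28, 22, 50, 32]

Final queue: [42, 19, 28, 22, 50, 32]


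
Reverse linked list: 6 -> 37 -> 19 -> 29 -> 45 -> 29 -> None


Step 1: curr=6, set curr.next=prev(None) | reversed so far: 6
Step 2: curr=37, set curr.next=prev(6) | reversed so far: 37 -> 6
Step 3: curr=19, set curr.next=prev(37) | reversed so far: 19 -> 37 -> 6
Step 4: curr=29, set curr.next=prev(19) | reversed so far: 29 -> 19 -> 37 -> 6
Step 5: curr=45, set curr.next=prev(29) | reversed so far: 45 -> 29 -> 19 -> 37 -> 6
Step 6: curr=29, set curr.next=prev(45) | reversed so far: 29 -> 45 -> 29 -> 19 -> 37 -> 6

29 -> 45 -> 29 -> 19 -> 37 -> 6 -> None


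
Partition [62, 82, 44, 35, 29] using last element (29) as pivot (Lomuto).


Pivot: 29
Place pivot at 0: [29, 82, 44, 35, 62]

Partitioned: [29, 82, 44, 35, 62]


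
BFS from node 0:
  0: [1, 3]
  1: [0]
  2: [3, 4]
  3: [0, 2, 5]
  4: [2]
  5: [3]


Visit 0, enqueue [1, 3]
Visit 1, enqueue []
Visit 3, enqueue [2, 5]
Visit 2, enqueue [4]
Visit 5, enqueue []
Visit 4, enqueue []

BFS order: [0, 1, 3, 2, 5, 4]


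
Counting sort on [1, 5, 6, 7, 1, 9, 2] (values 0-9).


Input: [1, 5, 6, 7, 1, 9, 2]
Counts: [0, 2, 1, 0, 0, 1, 1, 1, 0, 1]

Sorted: [1, 1, 2, 5, 6, 7, 9]


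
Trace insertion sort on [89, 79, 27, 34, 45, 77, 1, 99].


Initial: [89, 79, 27, 34, 45, 77, 1, 99]
Insert 79: [79, 89, 27, 34, 45, 77, 1, 99]
Insert 27: [27, 79, 89, 34, 45, 77, 1, 99]
Insert 34: [27, 34, 79, 89, 45, 77, 1, 99]
Insert 45: [27, 34, 45, 79, 89, 77, 1, 99]
Insert 77: [27, 34, 45, 77, 79, 89, 1, 99]
Insert 1: [1, 27, 34, 45, 77, 79, 89, 99]
Insert 99: [1, 27, 34, 45, 77, 79, 89, 99]

Sorted: [1, 27, 34, 45, 77, 79, 89, 99]


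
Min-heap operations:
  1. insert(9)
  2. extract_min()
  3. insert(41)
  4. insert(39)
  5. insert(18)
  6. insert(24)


insert(9) -> [9]
extract_min()->9, []
insert(41) -> [41]
insert(39) -> [39, 41]
insert(18) -> [18, 41, 39]
insert(24) -> [18, 24, 39, 41]

Final heap: [18, 24, 39, 41]


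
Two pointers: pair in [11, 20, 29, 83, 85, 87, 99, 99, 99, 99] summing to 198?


lo=0(11)+hi=9(99)=110
lo=1(20)+hi=9(99)=119
lo=2(29)+hi=9(99)=128
lo=3(83)+hi=9(99)=182
lo=4(85)+hi=9(99)=184
lo=5(87)+hi=9(99)=186
lo=6(99)+hi=9(99)=198

Yes: 99+99=198


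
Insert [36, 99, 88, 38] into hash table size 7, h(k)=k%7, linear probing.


Insert 36: h=1 -> slot 1
Insert 99: h=1, 1 probes -> slot 2
Insert 88: h=4 -> slot 4
Insert 38: h=3 -> slot 3

Table: [None, 36, 99, 38, 88, None, None]


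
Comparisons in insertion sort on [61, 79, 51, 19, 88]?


Algorithm: insertion sort
Input: [61, 79, 51, 19, 88]
Sorted: [19, 51, 61, 79, 88]

7


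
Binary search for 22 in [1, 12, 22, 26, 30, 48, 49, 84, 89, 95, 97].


Step 1: lo=0, hi=10, mid=5, val=48
Step 2: lo=0, hi=4, mid=2, val=22

Found at index 2


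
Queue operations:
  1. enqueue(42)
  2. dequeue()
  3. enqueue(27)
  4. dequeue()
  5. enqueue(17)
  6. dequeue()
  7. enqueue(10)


enqueue(42) -> [42]
dequeue()->42, []
enqueue(27) -> [27]
dequeue()->27, []
enqueue(17) -> [17]
dequeue()->17, []
enqueue(10) -> [10]

Final queue: [10]


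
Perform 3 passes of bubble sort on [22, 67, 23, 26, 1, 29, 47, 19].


Initial: [22, 67, 23, 26, 1, 29, 47, 19]
Pass 1: [22, 23, 26, 1, 29, 47, 19, 67] (6 swaps)
Pass 2: [22, 23, 1, 26, 29, 19, 47, 67] (2 swaps)
Pass 3: [22, 1, 23, 26, 19, 29, 47, 67] (2 swaps)

After 3 passes: [22, 1, 23, 26, 19, 29, 47, 67]


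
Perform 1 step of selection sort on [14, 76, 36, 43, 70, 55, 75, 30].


Initial: [14, 76, 36, 43, 70, 55, 75, 30]
Step 1: min=14 at 0
  Swap: [14, 76, 36, 43, 70, 55, 75, 30]

After 1 step: [14, 76, 36, 43, 70, 55, 75, 30]


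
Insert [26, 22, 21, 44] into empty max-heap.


Insert 26: [26]
Insert 22: [26, 22]
Insert 21: [26, 22, 21]
Insert 44: [44, 26, 21, 22]

Final heap: [44, 26, 21, 22]


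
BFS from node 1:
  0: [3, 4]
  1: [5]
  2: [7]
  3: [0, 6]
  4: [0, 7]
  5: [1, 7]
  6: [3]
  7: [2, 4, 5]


Visit 1, enqueue [5]
Visit 5, enqueue [7]
Visit 7, enqueue [2, 4]
Visit 2, enqueue []
Visit 4, enqueue [0]
Visit 0, enqueue [3]
Visit 3, enqueue [6]
Visit 6, enqueue []

BFS order: [1, 5, 7, 2, 4, 0, 3, 6]


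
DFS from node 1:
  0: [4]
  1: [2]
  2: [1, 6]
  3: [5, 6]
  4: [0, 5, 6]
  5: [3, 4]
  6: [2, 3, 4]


Visit 1, push [2]
Visit 2, push [6]
Visit 6, push [4, 3]
Visit 3, push [5]
Visit 5, push [4]
Visit 4, push [0]
Visit 0, push []

DFS order: [1, 2, 6, 3, 5, 4, 0]


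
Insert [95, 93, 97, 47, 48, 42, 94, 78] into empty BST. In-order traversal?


Insert 95: root
Insert 93: L from 95
Insert 97: R from 95
Insert 47: L from 95 -> L from 93
Insert 48: L from 95 -> L from 93 -> R from 47
Insert 42: L from 95 -> L from 93 -> L from 47
Insert 94: L from 95 -> R from 93
Insert 78: L from 95 -> L from 93 -> R from 47 -> R from 48

In-order: [42, 47, 48, 78, 93, 94, 95, 97]
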